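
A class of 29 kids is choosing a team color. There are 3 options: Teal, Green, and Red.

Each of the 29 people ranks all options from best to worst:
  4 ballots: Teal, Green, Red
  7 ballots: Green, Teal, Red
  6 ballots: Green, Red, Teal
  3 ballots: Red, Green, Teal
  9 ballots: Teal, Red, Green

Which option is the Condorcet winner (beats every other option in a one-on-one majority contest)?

Green vs Teal: 16–13
Green vs Red: 17–12
Green beats every other option.

Green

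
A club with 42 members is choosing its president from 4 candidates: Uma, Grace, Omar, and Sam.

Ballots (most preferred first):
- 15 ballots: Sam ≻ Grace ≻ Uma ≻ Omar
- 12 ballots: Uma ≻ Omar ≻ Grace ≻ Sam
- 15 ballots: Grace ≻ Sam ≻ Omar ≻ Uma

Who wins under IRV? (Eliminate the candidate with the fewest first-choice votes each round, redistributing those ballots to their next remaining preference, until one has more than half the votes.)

Grace

Round 1: Uma 12, Grace 15, Omar 0, Sam 15. Omar eliminated.
Round 2: Uma 12, Grace 15, Sam 15. Uma eliminated.
Round 3: Grace 27, Sam 15. Grace has a majority (≥22).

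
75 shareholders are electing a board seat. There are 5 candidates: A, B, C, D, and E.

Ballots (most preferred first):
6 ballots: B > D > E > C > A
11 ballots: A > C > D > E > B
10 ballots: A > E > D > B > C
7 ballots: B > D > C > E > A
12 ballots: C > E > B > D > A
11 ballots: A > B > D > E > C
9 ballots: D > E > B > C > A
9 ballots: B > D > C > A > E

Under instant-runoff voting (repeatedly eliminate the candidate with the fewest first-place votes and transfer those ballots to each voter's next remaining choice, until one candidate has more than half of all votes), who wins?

Round 1: A 32, B 22, C 12, D 9, E 0. E eliminated.
Round 2: A 32, B 22, C 12, D 9. D eliminated.
Round 3: A 32, B 31, C 12. C eliminated.
Round 4: A 32, B 43. B has a majority (≥38).

B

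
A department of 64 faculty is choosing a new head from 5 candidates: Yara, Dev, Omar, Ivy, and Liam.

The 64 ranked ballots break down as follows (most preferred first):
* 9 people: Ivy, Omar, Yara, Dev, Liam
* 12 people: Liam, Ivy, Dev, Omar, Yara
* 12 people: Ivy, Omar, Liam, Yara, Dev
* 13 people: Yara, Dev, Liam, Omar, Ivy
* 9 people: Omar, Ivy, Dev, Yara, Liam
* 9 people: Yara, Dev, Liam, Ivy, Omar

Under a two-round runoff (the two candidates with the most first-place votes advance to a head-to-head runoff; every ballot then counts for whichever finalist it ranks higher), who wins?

Round 1 first-place votes: Yara 22, Dev 0, Omar 9, Ivy 21, Liam 12. Yara and Ivy advance.
Runoff: Yara is ranked above Ivy on 22 ballots, Ivy above Yara on 42.

Ivy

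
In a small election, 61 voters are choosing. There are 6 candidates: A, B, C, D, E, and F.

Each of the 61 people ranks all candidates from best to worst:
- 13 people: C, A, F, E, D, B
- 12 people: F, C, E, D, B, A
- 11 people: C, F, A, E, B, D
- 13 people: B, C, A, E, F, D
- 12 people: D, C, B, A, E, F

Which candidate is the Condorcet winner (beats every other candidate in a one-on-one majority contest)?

C

C vs A: 61–0
C vs B: 48–13
C vs D: 49–12
C vs E: 61–0
C vs F: 49–12
C beats every other candidate.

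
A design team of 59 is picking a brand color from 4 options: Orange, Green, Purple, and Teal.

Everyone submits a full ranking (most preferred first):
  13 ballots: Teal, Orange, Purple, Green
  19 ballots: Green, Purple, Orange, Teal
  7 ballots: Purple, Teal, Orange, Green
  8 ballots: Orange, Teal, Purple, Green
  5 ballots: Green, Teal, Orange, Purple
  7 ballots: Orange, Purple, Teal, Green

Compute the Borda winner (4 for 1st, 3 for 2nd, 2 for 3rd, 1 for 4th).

Orange

Orange: 13×3 + 19×2 + 7×2 + 8×4 + 5×2 + 7×4 = 161
Green: 13×1 + 19×4 + 7×1 + 8×1 + 5×4 + 7×1 = 131
Purple: 13×2 + 19×3 + 7×4 + 8×2 + 5×1 + 7×3 = 153
Teal: 13×4 + 19×1 + 7×3 + 8×3 + 5×3 + 7×2 = 145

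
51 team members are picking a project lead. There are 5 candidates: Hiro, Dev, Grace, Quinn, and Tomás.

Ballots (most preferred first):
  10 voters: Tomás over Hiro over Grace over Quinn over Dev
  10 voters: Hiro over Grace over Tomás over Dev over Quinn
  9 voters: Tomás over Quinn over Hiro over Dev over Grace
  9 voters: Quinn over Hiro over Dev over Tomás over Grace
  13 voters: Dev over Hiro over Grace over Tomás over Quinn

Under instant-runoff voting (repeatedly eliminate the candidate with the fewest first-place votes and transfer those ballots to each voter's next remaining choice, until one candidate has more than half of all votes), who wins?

Round 1: Hiro 10, Dev 13, Grace 0, Quinn 9, Tomás 19. Grace eliminated.
Round 2: Hiro 10, Dev 13, Quinn 9, Tomás 19. Quinn eliminated.
Round 3: Hiro 19, Dev 13, Tomás 19. Dev eliminated.
Round 4: Hiro 32, Tomás 19. Hiro has a majority (≥26).

Hiro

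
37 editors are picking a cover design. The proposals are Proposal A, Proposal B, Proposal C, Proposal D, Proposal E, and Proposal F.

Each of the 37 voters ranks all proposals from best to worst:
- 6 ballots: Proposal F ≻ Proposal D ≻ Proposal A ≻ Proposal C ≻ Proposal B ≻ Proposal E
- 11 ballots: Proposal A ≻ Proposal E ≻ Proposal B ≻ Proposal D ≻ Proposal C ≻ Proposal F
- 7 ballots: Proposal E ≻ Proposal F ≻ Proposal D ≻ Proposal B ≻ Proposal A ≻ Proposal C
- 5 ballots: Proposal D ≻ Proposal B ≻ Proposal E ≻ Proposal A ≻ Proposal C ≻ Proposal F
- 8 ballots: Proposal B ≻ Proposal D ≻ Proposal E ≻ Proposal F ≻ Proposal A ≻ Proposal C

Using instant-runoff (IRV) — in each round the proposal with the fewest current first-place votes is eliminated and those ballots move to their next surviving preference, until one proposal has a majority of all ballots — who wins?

Round 1: Proposal A 11, Proposal B 8, Proposal C 0, Proposal D 5, Proposal E 7, Proposal F 6. Proposal C eliminated.
Round 2: Proposal A 11, Proposal B 8, Proposal D 5, Proposal E 7, Proposal F 6. Proposal D eliminated.
Round 3: Proposal A 11, Proposal B 13, Proposal E 7, Proposal F 6. Proposal F eliminated.
Round 4: Proposal A 17, Proposal B 13, Proposal E 7. Proposal E eliminated.
Round 5: Proposal A 17, Proposal B 20. Proposal B has a majority (≥19).

Proposal B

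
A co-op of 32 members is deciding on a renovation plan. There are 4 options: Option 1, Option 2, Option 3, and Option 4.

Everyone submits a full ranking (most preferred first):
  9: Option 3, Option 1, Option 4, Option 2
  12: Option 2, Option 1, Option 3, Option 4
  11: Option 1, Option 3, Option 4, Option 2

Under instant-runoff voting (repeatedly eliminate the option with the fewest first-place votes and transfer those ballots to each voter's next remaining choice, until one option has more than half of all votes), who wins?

Round 1: Option 1 11, Option 2 12, Option 3 9, Option 4 0. Option 4 eliminated.
Round 2: Option 1 11, Option 2 12, Option 3 9. Option 3 eliminated.
Round 3: Option 1 20, Option 2 12. Option 1 has a majority (≥17).

Option 1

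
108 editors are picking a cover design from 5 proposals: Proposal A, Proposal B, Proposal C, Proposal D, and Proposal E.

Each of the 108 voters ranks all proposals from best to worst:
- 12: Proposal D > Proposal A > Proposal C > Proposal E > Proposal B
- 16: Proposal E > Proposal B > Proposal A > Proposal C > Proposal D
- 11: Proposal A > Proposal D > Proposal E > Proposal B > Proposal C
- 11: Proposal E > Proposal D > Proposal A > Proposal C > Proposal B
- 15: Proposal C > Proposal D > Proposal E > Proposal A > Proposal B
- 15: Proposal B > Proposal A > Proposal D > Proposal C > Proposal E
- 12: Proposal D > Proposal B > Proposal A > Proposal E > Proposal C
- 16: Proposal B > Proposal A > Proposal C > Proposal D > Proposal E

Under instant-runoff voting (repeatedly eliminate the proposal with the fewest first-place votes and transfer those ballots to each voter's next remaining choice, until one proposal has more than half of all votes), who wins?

Proposal D

Round 1: Proposal A 11, Proposal B 31, Proposal C 15, Proposal D 24, Proposal E 27. Proposal A eliminated.
Round 2: Proposal B 31, Proposal C 15, Proposal D 35, Proposal E 27. Proposal C eliminated.
Round 3: Proposal B 31, Proposal D 50, Proposal E 27. Proposal E eliminated.
Round 4: Proposal B 47, Proposal D 61. Proposal D has a majority (≥55).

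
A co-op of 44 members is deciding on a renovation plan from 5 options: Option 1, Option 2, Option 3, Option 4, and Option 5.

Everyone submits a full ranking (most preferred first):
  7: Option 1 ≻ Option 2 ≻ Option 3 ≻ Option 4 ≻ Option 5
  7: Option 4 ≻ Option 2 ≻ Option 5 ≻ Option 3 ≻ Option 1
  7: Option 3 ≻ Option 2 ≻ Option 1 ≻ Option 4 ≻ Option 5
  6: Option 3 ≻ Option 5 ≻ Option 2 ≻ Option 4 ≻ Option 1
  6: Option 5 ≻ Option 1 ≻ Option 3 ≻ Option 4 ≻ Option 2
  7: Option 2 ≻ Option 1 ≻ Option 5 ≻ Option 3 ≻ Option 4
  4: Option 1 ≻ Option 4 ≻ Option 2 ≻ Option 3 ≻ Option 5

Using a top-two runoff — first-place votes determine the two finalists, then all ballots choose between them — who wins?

Round 1 first-place votes: Option 1 11, Option 2 7, Option 3 13, Option 4 7, Option 5 6. Option 3 and Option 1 advance.
Runoff: Option 3 is ranked above Option 1 on 20 ballots, Option 1 above Option 3 on 24.

Option 1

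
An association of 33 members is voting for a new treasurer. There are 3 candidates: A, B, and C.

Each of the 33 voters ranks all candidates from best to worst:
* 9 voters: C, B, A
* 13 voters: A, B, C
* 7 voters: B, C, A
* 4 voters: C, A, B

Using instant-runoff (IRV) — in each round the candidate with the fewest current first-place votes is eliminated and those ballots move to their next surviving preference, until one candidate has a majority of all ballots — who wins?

Round 1: A 13, B 7, C 13. B eliminated.
Round 2: A 13, C 20. C has a majority (≥17).

C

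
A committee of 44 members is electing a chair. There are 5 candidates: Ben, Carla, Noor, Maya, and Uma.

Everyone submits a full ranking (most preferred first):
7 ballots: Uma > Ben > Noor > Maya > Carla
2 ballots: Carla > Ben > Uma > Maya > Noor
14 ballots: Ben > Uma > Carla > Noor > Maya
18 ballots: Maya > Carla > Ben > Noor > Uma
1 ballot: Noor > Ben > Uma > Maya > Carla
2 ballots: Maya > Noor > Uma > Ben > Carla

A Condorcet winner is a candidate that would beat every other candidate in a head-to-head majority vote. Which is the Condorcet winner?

Ben vs Carla: 24–20
Ben vs Noor: 41–3
Ben vs Maya: 24–20
Ben vs Uma: 35–9
Ben beats every other candidate.

Ben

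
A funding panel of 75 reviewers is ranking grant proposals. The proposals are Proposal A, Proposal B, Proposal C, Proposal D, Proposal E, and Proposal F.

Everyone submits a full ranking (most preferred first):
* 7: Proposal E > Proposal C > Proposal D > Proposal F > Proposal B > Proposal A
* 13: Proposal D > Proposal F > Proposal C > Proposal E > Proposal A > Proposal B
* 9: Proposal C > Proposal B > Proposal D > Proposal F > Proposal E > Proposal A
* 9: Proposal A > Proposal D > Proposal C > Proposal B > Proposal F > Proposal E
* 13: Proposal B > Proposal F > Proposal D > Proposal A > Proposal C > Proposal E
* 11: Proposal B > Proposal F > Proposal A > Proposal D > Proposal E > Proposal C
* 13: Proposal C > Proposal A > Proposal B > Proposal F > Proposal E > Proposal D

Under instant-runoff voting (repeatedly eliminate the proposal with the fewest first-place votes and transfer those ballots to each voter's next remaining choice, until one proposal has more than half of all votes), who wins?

Round 1: Proposal A 9, Proposal B 24, Proposal C 22, Proposal D 13, Proposal E 7, Proposal F 0. Proposal F eliminated.
Round 2: Proposal A 9, Proposal B 24, Proposal C 22, Proposal D 13, Proposal E 7. Proposal E eliminated.
Round 3: Proposal A 9, Proposal B 24, Proposal C 29, Proposal D 13. Proposal A eliminated.
Round 4: Proposal B 24, Proposal C 29, Proposal D 22. Proposal D eliminated.
Round 5: Proposal B 24, Proposal C 51. Proposal C has a majority (≥38).

Proposal C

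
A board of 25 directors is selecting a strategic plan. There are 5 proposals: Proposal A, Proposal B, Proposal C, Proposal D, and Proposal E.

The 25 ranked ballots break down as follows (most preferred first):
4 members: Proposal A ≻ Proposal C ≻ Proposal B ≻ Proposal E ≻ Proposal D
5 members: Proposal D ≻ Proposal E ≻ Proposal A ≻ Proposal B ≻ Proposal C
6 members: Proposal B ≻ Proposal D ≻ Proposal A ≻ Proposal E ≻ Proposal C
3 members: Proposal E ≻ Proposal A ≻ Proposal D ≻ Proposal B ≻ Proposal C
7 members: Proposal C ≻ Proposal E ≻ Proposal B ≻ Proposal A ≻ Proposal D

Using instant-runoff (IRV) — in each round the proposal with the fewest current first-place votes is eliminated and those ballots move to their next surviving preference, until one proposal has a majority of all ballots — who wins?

Proposal A

Round 1: Proposal A 4, Proposal B 6, Proposal C 7, Proposal D 5, Proposal E 3. Proposal E eliminated.
Round 2: Proposal A 7, Proposal B 6, Proposal C 7, Proposal D 5. Proposal D eliminated.
Round 3: Proposal A 12, Proposal B 6, Proposal C 7. Proposal B eliminated.
Round 4: Proposal A 18, Proposal C 7. Proposal A has a majority (≥13).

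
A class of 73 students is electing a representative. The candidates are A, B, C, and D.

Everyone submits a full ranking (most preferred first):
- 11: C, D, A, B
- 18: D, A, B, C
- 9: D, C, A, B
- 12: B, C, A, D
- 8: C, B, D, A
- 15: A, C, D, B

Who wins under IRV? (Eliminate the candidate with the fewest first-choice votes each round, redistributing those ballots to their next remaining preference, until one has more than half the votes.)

Round 1: A 15, B 12, C 19, D 27. B eliminated.
Round 2: A 15, C 31, D 27. A eliminated.
Round 3: C 46, D 27. C has a majority (≥37).

C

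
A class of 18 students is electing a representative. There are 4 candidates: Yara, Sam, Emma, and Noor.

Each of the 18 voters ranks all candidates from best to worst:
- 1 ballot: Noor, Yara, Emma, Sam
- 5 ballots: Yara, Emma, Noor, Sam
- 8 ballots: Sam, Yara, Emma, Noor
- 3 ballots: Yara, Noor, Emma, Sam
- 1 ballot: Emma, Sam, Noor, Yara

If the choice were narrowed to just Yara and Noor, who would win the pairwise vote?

Yara is ranked above Noor on 16 ballots; Noor above Yara on 2.

Yara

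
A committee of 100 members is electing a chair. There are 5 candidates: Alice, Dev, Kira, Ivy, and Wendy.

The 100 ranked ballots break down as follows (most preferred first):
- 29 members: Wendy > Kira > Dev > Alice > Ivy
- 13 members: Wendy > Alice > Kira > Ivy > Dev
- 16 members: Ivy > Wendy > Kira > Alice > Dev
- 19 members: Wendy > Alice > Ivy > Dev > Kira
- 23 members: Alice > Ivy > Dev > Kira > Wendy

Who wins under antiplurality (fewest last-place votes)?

Alice

Last-place votes: Alice 0, Dev 29, Kira 19, Ivy 29, Wendy 23.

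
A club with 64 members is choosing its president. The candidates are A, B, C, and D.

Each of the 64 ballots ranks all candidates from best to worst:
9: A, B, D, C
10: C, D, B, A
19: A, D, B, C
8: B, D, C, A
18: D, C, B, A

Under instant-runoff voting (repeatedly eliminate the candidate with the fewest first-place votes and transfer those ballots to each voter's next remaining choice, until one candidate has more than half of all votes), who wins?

Round 1: A 28, B 8, C 10, D 18. B eliminated.
Round 2: A 28, C 10, D 26. C eliminated.
Round 3: A 28, D 36. D has a majority (≥33).

D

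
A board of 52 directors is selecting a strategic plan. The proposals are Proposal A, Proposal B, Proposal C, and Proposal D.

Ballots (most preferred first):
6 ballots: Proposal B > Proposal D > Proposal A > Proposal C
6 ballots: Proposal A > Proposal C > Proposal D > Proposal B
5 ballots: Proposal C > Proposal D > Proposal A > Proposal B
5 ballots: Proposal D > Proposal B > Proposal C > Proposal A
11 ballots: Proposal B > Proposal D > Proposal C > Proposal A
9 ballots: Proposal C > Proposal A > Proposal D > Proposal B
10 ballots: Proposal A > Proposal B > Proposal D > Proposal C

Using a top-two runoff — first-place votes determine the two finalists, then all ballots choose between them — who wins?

Proposal A

Round 1 first-place votes: Proposal A 16, Proposal B 17, Proposal C 14, Proposal D 5. Proposal B and Proposal A advance.
Runoff: Proposal B is ranked above Proposal A on 22 ballots, Proposal A above Proposal B on 30.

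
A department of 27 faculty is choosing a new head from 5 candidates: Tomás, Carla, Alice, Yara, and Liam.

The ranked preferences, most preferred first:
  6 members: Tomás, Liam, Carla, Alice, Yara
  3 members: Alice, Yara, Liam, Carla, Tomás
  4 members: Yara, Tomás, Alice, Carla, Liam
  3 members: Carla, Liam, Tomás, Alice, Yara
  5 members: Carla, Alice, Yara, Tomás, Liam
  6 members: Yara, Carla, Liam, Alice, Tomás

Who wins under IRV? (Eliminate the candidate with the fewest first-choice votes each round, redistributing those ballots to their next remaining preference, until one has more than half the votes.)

Round 1: Tomás 6, Carla 8, Alice 3, Yara 10, Liam 0. Liam eliminated.
Round 2: Tomás 6, Carla 8, Alice 3, Yara 10. Alice eliminated.
Round 3: Tomás 6, Carla 8, Yara 13. Tomás eliminated.
Round 4: Carla 14, Yara 13. Carla has a majority (≥14).

Carla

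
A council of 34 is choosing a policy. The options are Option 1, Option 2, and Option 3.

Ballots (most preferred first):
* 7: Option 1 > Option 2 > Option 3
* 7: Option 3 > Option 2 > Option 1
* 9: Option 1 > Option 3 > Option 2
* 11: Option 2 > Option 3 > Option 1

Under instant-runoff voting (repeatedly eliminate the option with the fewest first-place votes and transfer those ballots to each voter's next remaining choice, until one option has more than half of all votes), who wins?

Option 2

Round 1: Option 1 16, Option 2 11, Option 3 7. Option 3 eliminated.
Round 2: Option 1 16, Option 2 18. Option 2 has a majority (≥18).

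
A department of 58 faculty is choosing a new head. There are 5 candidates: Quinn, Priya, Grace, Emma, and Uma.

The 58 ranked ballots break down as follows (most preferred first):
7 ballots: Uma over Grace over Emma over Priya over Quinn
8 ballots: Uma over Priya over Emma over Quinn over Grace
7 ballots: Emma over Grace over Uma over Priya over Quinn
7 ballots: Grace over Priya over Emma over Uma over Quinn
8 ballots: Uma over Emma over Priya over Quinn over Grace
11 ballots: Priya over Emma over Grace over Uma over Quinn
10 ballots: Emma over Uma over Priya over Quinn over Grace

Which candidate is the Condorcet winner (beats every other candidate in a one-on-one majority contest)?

Emma

Emma vs Quinn: 58–0
Emma vs Priya: 32–26
Emma vs Grace: 44–14
Emma vs Uma: 35–23
Emma beats every other candidate.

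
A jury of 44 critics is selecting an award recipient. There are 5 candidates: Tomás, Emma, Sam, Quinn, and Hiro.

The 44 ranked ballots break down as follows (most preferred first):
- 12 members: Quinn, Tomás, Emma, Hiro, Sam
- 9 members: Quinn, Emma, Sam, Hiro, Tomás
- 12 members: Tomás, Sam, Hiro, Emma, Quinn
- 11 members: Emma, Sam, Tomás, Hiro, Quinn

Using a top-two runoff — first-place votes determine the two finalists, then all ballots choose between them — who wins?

Tomás

Round 1 first-place votes: Tomás 12, Emma 11, Sam 0, Quinn 21, Hiro 0. Quinn and Tomás advance.
Runoff: Quinn is ranked above Tomás on 21 ballots, Tomás above Quinn on 23.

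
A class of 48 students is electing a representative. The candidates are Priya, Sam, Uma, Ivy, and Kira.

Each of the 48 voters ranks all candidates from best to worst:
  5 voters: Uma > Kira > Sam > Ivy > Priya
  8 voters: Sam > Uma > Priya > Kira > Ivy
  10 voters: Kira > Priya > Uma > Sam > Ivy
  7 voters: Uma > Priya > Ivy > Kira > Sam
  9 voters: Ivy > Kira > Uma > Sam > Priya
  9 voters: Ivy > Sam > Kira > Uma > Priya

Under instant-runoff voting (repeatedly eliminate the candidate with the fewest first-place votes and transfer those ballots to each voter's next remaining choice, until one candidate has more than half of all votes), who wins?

Uma

Round 1: Priya 0, Sam 8, Uma 12, Ivy 18, Kira 10. Priya eliminated.
Round 2: Sam 8, Uma 12, Ivy 18, Kira 10. Sam eliminated.
Round 3: Uma 20, Ivy 18, Kira 10. Kira eliminated.
Round 4: Uma 30, Ivy 18. Uma has a majority (≥25).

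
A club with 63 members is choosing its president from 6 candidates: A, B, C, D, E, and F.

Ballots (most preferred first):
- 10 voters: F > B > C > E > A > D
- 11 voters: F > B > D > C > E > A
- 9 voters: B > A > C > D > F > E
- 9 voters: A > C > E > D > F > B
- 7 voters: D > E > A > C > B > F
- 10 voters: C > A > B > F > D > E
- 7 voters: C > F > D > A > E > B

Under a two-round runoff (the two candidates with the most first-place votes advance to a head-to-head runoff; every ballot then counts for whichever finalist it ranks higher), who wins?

Round 1 first-place votes: A 9, B 9, C 17, D 7, E 0, F 21. F and C advance.
Runoff: F is ranked above C on 21 ballots, C above F on 42.

C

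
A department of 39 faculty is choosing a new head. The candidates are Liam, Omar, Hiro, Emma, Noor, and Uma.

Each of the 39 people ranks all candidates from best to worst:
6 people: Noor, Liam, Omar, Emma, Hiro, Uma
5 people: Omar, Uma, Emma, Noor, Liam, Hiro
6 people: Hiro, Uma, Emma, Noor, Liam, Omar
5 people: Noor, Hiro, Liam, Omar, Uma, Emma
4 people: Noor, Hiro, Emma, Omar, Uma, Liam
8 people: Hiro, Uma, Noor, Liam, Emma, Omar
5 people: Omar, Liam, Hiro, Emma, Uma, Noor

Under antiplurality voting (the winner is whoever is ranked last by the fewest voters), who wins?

Last-place votes: Liam 4, Omar 14, Hiro 5, Emma 5, Noor 5, Uma 6.

Liam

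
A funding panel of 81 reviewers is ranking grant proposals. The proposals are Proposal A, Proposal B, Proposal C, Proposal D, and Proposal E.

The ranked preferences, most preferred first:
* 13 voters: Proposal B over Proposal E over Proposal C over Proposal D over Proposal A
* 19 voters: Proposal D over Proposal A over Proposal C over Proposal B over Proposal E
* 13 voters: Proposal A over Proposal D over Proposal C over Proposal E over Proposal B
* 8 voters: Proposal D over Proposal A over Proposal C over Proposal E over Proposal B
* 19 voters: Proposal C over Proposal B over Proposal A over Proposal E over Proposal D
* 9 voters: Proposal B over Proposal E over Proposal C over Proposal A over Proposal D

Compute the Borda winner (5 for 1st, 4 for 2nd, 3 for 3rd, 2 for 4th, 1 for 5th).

Proposal A: 13×1 + 19×4 + 13×5 + 8×4 + 19×3 + 9×2 = 261
Proposal B: 13×5 + 19×2 + 13×1 + 8×1 + 19×4 + 9×5 = 245
Proposal C: 13×3 + 19×3 + 13×3 + 8×3 + 19×5 + 9×3 = 281
Proposal D: 13×2 + 19×5 + 13×4 + 8×5 + 19×1 + 9×1 = 241
Proposal E: 13×4 + 19×1 + 13×2 + 8×2 + 19×2 + 9×4 = 187

Proposal C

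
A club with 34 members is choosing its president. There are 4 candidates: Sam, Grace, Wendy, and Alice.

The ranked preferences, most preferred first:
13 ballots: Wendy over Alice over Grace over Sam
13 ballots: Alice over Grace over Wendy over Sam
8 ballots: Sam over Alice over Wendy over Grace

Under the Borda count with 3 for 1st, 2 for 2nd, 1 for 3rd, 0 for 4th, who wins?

Sam: 13×0 + 13×0 + 8×3 = 24
Grace: 13×1 + 13×2 + 8×0 = 39
Wendy: 13×3 + 13×1 + 8×1 = 60
Alice: 13×2 + 13×3 + 8×2 = 81

Alice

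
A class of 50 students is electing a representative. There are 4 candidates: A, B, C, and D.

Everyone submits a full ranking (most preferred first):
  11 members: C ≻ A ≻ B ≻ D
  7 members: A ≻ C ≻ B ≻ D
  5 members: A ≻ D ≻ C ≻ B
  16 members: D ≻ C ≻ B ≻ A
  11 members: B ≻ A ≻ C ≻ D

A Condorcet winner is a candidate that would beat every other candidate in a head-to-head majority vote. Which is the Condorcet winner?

C vs A: 27–23
C vs B: 39–11
C vs D: 29–21
C beats every other candidate.

C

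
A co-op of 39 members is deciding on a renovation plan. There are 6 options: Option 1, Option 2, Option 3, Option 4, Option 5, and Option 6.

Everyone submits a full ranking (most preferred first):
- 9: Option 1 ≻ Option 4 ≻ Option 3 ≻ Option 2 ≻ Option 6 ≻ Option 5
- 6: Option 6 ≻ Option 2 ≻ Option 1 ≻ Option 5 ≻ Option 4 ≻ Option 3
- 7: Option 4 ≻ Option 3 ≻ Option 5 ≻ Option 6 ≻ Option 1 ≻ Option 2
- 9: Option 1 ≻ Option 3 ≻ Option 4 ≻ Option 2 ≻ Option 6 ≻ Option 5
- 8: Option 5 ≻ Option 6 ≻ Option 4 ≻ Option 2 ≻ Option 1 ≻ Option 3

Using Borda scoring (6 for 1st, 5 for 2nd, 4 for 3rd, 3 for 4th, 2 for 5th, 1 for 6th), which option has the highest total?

Option 4

Option 1: 9×6 + 6×4 + 7×2 + 9×6 + 8×2 = 162
Option 2: 9×3 + 6×5 + 7×1 + 9×3 + 8×3 = 115
Option 3: 9×4 + 6×1 + 7×5 + 9×5 + 8×1 = 130
Option 4: 9×5 + 6×2 + 7×6 + 9×4 + 8×4 = 167
Option 5: 9×1 + 6×3 + 7×4 + 9×1 + 8×6 = 112
Option 6: 9×2 + 6×6 + 7×3 + 9×2 + 8×5 = 133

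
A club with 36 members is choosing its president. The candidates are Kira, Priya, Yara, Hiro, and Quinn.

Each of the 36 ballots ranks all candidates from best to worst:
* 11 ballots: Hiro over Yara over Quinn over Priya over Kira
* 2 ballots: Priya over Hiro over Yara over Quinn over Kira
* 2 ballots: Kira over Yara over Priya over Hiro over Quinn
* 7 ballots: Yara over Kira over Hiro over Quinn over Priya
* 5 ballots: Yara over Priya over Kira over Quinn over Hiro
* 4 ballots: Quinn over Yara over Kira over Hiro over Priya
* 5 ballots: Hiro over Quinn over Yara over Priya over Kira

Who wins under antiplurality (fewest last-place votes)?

Last-place votes: Kira 18, Priya 11, Yara 0, Hiro 5, Quinn 2.

Yara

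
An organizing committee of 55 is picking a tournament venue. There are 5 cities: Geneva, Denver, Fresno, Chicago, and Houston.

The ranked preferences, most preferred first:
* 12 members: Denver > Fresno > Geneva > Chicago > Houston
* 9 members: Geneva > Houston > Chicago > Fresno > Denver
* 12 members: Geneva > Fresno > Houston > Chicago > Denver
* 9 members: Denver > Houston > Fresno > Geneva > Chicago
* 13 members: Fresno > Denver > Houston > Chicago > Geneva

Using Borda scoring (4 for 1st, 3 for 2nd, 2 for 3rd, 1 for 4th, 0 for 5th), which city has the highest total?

Geneva: 12×2 + 9×4 + 12×4 + 9×1 + 13×0 = 117
Denver: 12×4 + 9×0 + 12×0 + 9×4 + 13×3 = 123
Fresno: 12×3 + 9×1 + 12×3 + 9×2 + 13×4 = 151
Chicago: 12×1 + 9×2 + 12×1 + 9×0 + 13×1 = 55
Houston: 12×0 + 9×3 + 12×2 + 9×3 + 13×2 = 104

Fresno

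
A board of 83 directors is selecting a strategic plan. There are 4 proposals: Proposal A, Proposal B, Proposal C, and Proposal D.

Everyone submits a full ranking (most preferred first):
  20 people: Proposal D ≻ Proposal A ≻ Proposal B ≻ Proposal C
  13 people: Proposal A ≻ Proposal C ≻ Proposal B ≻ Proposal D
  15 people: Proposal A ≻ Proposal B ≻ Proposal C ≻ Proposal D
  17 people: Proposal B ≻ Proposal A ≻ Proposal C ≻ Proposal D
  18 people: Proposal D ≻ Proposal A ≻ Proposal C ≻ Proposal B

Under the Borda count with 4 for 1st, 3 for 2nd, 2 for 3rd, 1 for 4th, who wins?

Proposal A

Proposal A: 20×3 + 13×4 + 15×4 + 17×3 + 18×3 = 277
Proposal B: 20×2 + 13×2 + 15×3 + 17×4 + 18×1 = 197
Proposal C: 20×1 + 13×3 + 15×2 + 17×2 + 18×2 = 159
Proposal D: 20×4 + 13×1 + 15×1 + 17×1 + 18×4 = 197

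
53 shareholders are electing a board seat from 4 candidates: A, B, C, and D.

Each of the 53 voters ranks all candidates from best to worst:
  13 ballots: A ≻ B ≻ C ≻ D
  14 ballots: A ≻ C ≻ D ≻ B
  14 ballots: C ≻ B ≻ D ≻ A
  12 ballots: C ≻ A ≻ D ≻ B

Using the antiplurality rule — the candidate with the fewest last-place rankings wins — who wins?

Last-place votes: A 14, B 26, C 0, D 13.

C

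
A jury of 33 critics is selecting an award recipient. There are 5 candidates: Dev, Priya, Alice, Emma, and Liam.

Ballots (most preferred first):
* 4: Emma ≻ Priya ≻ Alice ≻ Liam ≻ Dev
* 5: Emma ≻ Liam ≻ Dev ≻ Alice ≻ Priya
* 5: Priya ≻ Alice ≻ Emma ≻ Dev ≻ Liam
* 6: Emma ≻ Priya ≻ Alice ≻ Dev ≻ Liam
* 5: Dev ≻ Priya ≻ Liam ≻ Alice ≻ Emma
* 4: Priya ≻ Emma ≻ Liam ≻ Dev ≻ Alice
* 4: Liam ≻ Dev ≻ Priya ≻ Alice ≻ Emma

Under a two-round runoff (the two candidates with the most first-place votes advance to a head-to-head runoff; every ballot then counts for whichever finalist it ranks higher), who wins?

Round 1 first-place votes: Dev 5, Priya 9, Alice 0, Emma 15, Liam 4. Emma and Priya advance.
Runoff: Emma is ranked above Priya on 15 ballots, Priya above Emma on 18.

Priya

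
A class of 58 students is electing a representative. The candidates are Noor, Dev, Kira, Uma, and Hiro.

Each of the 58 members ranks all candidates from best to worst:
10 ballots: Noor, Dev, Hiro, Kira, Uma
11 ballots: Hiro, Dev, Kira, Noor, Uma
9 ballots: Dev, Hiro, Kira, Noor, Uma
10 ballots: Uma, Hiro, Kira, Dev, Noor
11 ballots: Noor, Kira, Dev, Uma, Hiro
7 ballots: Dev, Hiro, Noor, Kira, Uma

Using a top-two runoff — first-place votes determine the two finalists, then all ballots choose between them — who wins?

Dev

Round 1 first-place votes: Noor 21, Dev 16, Kira 0, Uma 10, Hiro 11. Noor and Dev advance.
Runoff: Noor is ranked above Dev on 21 ballots, Dev above Noor on 37.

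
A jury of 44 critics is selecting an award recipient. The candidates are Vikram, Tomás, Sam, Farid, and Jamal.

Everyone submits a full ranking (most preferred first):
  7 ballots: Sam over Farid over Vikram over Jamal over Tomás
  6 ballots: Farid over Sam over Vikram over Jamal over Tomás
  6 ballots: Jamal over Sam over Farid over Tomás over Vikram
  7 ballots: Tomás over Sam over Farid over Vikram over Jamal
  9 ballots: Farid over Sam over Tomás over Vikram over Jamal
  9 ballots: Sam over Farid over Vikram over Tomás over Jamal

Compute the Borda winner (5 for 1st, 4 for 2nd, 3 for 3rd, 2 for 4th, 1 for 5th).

Vikram: 7×3 + 6×3 + 6×1 + 7×2 + 9×2 + 9×3 = 104
Tomás: 7×1 + 6×1 + 6×2 + 7×5 + 9×3 + 9×2 = 105
Sam: 7×5 + 6×4 + 6×4 + 7×4 + 9×4 + 9×5 = 192
Farid: 7×4 + 6×5 + 6×3 + 7×3 + 9×5 + 9×4 = 178
Jamal: 7×2 + 6×2 + 6×5 + 7×1 + 9×1 + 9×1 = 81

Sam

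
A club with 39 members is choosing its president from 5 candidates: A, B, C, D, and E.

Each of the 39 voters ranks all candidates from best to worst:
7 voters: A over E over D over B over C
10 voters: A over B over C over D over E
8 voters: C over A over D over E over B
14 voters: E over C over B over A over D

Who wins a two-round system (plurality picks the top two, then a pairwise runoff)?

Round 1 first-place votes: A 17, B 0, C 8, D 0, E 14. A and E advance.
Runoff: A is ranked above E on 25 ballots, E above A on 14.

A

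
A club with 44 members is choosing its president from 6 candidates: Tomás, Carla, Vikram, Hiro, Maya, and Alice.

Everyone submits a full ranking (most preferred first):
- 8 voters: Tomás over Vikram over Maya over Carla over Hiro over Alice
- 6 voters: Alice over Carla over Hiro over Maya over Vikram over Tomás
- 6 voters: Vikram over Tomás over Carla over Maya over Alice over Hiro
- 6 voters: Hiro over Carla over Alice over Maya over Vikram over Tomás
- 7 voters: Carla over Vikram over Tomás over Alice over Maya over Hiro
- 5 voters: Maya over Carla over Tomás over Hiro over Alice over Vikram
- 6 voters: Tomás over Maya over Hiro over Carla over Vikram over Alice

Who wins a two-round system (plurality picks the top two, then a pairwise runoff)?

Carla

Round 1 first-place votes: Tomás 14, Carla 7, Vikram 6, Hiro 6, Maya 5, Alice 6. Tomás and Carla advance.
Runoff: Tomás is ranked above Carla on 20 ballots, Carla above Tomás on 24.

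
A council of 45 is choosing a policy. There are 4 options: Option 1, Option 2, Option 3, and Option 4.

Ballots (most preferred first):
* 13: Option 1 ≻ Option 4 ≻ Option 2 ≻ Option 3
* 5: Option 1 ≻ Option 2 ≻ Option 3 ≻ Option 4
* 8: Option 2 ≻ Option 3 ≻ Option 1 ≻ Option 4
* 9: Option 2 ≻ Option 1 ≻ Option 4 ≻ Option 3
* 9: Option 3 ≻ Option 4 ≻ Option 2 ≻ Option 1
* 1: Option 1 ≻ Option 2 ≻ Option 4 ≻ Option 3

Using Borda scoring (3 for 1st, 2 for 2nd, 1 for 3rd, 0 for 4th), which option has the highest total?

Option 2

Option 1: 13×3 + 5×3 + 8×1 + 9×2 + 9×0 + 1×3 = 83
Option 2: 13×1 + 5×2 + 8×3 + 9×3 + 9×1 + 1×2 = 85
Option 3: 13×0 + 5×1 + 8×2 + 9×0 + 9×3 + 1×0 = 48
Option 4: 13×2 + 5×0 + 8×0 + 9×1 + 9×2 + 1×1 = 54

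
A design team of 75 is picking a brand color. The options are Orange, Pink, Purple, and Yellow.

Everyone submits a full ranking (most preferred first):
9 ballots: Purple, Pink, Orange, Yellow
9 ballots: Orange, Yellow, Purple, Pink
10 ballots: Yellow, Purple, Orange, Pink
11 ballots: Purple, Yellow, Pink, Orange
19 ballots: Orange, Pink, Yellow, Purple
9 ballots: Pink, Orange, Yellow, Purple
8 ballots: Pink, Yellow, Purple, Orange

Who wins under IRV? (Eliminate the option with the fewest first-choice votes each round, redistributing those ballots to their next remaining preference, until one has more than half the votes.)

Round 1: Orange 28, Pink 17, Purple 20, Yellow 10. Yellow eliminated.
Round 2: Orange 28, Pink 17, Purple 30. Pink eliminated.
Round 3: Orange 37, Purple 38. Purple has a majority (≥38).

Purple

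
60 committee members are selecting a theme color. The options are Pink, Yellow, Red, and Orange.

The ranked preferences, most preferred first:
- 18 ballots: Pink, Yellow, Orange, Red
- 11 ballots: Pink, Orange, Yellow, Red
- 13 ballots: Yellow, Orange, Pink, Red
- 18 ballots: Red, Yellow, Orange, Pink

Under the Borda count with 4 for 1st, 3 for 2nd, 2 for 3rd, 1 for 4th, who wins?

Pink: 18×4 + 11×4 + 13×2 + 18×1 = 160
Yellow: 18×3 + 11×2 + 13×4 + 18×3 = 182
Red: 18×1 + 11×1 + 13×1 + 18×4 = 114
Orange: 18×2 + 11×3 + 13×3 + 18×2 = 144

Yellow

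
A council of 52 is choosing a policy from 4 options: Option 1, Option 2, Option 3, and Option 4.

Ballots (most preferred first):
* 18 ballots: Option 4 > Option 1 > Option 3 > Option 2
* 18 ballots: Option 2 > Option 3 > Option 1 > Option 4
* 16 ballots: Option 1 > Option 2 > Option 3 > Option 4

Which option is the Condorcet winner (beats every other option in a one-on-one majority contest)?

Option 1

Option 1 vs Option 2: 34–18
Option 1 vs Option 3: 34–18
Option 1 vs Option 4: 34–18
Option 1 beats every other option.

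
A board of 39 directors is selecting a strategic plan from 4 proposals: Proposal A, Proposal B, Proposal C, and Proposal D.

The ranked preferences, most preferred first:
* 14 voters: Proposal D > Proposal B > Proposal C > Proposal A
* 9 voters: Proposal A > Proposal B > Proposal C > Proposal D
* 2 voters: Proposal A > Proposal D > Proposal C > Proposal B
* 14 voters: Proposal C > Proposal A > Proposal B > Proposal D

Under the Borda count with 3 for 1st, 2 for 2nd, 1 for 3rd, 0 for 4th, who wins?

Proposal A: 14×0 + 9×3 + 2×3 + 14×2 = 61
Proposal B: 14×2 + 9×2 + 2×0 + 14×1 = 60
Proposal C: 14×1 + 9×1 + 2×1 + 14×3 = 67
Proposal D: 14×3 + 9×0 + 2×2 + 14×0 = 46

Proposal C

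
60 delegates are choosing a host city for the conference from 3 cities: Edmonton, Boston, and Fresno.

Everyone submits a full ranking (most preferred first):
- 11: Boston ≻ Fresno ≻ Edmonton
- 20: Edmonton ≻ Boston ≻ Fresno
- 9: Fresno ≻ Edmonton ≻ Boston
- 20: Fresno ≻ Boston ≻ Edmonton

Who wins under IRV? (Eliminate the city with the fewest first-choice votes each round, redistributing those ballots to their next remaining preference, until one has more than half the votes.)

Fresno

Round 1: Edmonton 20, Boston 11, Fresno 29. Boston eliminated.
Round 2: Edmonton 20, Fresno 40. Fresno has a majority (≥31).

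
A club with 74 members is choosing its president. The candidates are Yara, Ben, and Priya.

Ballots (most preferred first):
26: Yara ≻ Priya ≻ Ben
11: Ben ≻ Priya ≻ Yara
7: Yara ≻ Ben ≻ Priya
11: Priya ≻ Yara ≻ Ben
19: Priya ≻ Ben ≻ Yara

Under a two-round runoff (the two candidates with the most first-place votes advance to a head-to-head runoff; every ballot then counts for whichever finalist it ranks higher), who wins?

Round 1 first-place votes: Yara 33, Ben 11, Priya 30. Yara and Priya advance.
Runoff: Yara is ranked above Priya on 33 ballots, Priya above Yara on 41.

Priya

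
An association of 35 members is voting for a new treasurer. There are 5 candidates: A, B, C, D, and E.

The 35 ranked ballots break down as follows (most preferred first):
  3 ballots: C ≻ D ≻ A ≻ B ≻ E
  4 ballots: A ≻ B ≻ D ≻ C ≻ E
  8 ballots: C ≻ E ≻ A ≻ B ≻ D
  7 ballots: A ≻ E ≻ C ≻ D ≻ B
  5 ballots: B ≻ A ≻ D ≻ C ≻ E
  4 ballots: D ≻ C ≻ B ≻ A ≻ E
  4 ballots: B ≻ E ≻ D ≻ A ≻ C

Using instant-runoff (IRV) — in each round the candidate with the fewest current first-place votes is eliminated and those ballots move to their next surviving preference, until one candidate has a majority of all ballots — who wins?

A

Round 1: A 11, B 9, C 11, D 4, E 0. E eliminated.
Round 2: A 11, B 9, C 11, D 4. D eliminated.
Round 3: A 11, B 9, C 15. B eliminated.
Round 4: A 20, C 15. A has a majority (≥18).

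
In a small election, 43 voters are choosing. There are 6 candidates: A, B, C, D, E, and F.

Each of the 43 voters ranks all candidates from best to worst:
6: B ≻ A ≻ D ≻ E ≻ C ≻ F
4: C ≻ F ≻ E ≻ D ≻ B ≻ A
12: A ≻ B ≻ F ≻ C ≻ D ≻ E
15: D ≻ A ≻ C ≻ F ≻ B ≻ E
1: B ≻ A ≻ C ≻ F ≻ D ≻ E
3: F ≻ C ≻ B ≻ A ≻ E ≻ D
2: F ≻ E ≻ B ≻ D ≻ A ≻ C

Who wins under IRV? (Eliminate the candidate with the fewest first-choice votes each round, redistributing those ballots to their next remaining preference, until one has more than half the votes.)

Round 1: A 12, B 7, C 4, D 15, E 0, F 5. E eliminated.
Round 2: A 12, B 7, C 4, D 15, F 5. C eliminated.
Round 3: A 12, B 7, D 15, F 9. B eliminated.
Round 4: A 19, D 15, F 9. F eliminated.
Round 5: A 22, D 21. A has a majority (≥22).

A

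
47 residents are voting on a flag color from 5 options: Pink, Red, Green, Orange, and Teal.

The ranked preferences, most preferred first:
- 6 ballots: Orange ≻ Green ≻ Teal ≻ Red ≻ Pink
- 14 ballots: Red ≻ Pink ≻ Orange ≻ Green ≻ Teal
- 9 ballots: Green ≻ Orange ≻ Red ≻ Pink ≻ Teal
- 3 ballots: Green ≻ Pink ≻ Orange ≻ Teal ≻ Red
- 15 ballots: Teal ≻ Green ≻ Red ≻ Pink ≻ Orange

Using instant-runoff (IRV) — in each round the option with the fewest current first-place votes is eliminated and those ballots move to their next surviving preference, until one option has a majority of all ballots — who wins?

Round 1: Pink 0, Red 14, Green 12, Orange 6, Teal 15. Pink eliminated.
Round 2: Red 14, Green 12, Orange 6, Teal 15. Orange eliminated.
Round 3: Red 14, Green 18, Teal 15. Red eliminated.
Round 4: Green 32, Teal 15. Green has a majority (≥24).

Green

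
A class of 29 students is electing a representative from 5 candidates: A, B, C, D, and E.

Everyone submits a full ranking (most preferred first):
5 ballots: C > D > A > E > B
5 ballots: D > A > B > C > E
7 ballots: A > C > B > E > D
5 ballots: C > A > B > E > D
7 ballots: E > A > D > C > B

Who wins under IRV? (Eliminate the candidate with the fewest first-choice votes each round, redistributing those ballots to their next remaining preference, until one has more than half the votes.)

Round 1: A 7, B 0, C 10, D 5, E 7. B eliminated.
Round 2: A 7, C 10, D 5, E 7. D eliminated.
Round 3: A 12, C 10, E 7. E eliminated.
Round 4: A 19, C 10. A has a majority (≥15).

A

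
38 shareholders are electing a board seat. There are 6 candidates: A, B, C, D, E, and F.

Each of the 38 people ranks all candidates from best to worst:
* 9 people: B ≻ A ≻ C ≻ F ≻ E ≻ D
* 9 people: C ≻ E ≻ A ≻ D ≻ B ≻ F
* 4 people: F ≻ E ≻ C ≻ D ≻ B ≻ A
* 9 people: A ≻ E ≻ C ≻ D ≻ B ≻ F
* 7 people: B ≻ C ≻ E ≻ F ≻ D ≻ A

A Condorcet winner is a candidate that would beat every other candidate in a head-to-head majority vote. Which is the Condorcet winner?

C

C vs A: 20–18
C vs B: 22–16
C vs D: 38–0
C vs E: 25–13
C vs F: 34–4
C beats every other candidate.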